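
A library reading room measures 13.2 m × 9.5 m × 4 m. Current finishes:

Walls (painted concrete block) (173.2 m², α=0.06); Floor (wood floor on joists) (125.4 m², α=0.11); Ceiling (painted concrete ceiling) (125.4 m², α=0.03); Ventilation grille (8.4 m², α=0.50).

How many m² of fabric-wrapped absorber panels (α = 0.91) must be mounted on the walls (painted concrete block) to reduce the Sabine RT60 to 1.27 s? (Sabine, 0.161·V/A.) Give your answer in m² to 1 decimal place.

Total absorption A₁ = 173.2*0.06 + 125.4*0.11 + 125.4*0.03 + 8.4*0.50
  = 10.392 + 13.794 + 3.762 + 4.200 = 32.148 m² sabins.
V = 501.6 m³. Target absorption A₂ = 0.161 × 501.6 / 1.27 = 63.589 sabins.
ΔA needed = 63.589 − 32.148 = 31.441 sabins.
Net gain per m²: Δα = 0.91 − 0.06 = 0.85.
Panel area = 31.441 / 0.85 = 37.0 m².

37.0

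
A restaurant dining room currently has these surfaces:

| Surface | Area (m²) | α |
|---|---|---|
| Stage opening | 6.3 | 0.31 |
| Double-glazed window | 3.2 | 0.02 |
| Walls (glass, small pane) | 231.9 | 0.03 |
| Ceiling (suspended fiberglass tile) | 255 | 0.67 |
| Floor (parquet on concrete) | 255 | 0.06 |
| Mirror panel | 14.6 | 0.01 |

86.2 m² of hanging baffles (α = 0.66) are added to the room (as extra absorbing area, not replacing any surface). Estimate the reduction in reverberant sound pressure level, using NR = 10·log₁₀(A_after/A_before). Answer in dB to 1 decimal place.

1.1 dB

Summing Sᵢαᵢ: 1.953 + 0.064 + 6.957 + 170.850 + 15.300 + 0.146 → A_before = 195.270 sabins.
Treatment contributes 86.2·0.66 = 56.892 sabins.
A_after = 195.270 + 56.892 = 252.162 sabins.
NR = 10·log₁₀(252.162/195.270) = 1.1 dB.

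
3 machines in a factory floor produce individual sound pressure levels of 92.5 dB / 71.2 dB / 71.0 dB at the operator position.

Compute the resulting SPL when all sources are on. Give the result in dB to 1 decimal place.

92.6 dB

Sum in the linear (power) domain: Σ 10^(Lᵢ/10) = 10^(92.5/10) + 10^(71.2/10) + 10^(71.0/10) = 1.804e+09.
Back to dB: 10·log₁₀ Σ = 92.6 dB.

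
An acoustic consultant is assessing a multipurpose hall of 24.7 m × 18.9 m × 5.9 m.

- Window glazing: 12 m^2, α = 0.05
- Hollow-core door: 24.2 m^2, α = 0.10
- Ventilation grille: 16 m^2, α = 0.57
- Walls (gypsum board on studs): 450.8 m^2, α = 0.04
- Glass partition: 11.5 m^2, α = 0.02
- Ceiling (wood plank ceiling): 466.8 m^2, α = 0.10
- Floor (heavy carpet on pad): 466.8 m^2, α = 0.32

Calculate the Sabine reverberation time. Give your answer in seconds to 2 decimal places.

Equivalent absorption area: A = 12×0.05 + 24.2×0.10 + 16×0.57 + 450.8×0.04 + 11.5×0.02 + 466.8×0.10 + 466.8×0.32 = 226.458 m^2.
Room volume: 2754.297 m³.
Sabine: RT60 = 0.161 × 2754.297 / 226.458 = 1.96 s.

1.96 s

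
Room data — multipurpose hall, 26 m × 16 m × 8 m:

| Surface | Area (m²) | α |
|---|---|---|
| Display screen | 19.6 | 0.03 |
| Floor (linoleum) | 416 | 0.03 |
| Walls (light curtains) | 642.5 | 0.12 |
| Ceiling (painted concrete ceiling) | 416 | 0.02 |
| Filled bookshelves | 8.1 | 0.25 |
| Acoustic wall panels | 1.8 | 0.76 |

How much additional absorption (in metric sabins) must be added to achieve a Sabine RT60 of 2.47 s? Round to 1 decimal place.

Total absorption A₁ = 19.6*0.03 + 416*0.03 + 642.5*0.12 + 416*0.02 + 8.1*0.25 + 1.8*0.76
  = 0.588 + 12.480 + 77.100 + 8.320 + 2.025 + 1.368 = 101.881 m² sabins.
For T = 2.47 s, need A₂ = 0.161·V/T = 0.161·3328/2.47 = 216.926 sabins.
ΔA = A₂ − A₁ = 216.926 − 101.881 = 115.0 sabins.

115.0 sabins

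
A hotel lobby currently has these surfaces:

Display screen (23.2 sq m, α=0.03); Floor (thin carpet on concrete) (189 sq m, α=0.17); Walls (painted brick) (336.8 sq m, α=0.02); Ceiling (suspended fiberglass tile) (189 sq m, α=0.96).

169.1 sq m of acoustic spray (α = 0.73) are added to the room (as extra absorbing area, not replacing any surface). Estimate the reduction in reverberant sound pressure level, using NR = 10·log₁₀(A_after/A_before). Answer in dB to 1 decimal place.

Summing Sᵢαᵢ: 0.696 + 32.130 + 6.736 + 181.440 → A_before = 221.002 sabins.
Treatment contributes 169.1·0.73 = 123.443 sabins.
New total A_after = 344.445 sabins.
NR = 10·log₁₀(344.445/221.002) = 1.9 dB.

1.9 dB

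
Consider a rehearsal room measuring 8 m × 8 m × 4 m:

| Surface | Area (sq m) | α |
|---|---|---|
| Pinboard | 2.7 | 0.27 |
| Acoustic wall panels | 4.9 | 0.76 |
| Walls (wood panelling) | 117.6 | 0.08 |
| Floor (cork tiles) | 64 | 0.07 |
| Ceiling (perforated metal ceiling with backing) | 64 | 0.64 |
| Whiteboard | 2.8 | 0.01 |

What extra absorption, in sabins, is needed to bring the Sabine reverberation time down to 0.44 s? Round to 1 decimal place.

A₁ = Σ Sᵢαᵢ = 2.7×0.27 + 4.9×0.76 + 117.6×0.08 + 64×0.07 + 64×0.64 + 2.8×0.01 = 59.329 sabins.
V = 256 m³. Required absorption A₂ = 0.161 × 256 / 0.44 = 93.673 sabins.
Shortfall: 93.673 − 59.329 = 34.3 sabins.

34.3 sabins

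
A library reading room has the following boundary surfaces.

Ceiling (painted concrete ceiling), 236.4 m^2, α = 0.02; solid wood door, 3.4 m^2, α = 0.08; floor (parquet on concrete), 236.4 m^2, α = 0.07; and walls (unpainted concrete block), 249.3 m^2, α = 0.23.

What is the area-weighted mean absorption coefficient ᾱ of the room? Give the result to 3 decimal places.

S = Σ Sᵢ = 236.4 + 3.4 + 236.4 + 249.3 = 725.5 m^2.
A = 236.4*0.02 + 3.4*0.08 + 236.4*0.07 + 249.3*0.23 = 78.887 sabins.
ᾱ = 78.887 / 725.5 = 0.109.

0.109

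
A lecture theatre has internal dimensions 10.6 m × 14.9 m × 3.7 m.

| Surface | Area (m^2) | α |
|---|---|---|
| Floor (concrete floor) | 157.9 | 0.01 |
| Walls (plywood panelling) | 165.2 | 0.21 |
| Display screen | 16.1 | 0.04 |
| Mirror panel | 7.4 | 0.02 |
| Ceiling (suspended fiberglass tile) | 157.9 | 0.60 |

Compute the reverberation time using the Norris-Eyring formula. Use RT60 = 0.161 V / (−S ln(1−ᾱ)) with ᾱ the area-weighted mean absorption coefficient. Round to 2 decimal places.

S = Σ Sᵢ = 504.5 m^2.
Absorption A = 157.9×0.01 + 165.2×0.21 + 16.1×0.04 + 7.4×0.02 + 157.9×0.60 = 131.803 sabins.
Mean coefficient ᾱ = A/S = 0.2613.
−S·ln(1−ᾱ) = −504.5 × ln(1 − 0.2613) = 152.795.
V = 10.6 × 14.9 × 3.7 = 584.378 m³.
RT60 = 0.161 × 584.378 / 152.795 = 0.62 s.

0.62 s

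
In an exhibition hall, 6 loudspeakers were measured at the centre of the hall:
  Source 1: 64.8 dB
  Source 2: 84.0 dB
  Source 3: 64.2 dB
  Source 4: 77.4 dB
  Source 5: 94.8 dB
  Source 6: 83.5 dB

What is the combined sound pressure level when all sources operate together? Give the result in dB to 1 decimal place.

Converting to relative power and adding: 10^(64.8/10) + 10^(84.0/10) + 10^(64.2/10) + 10^(77.4/10) + 10^(94.8/10) + 10^(83.5/10) = 3.556e+09.
Back to dB: 10·log₁₀ Σ = 95.5 dB.

95.5 dB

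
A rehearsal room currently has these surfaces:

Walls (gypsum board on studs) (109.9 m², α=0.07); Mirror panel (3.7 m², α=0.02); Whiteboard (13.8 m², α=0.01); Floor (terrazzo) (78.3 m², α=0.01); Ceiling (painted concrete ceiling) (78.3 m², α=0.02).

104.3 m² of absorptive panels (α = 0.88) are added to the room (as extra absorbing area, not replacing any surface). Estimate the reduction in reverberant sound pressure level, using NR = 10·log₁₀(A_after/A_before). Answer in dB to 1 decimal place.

10.0 dB

Summing Sᵢαᵢ: 7.693 + 0.074 + 0.138 + 0.783 + 1.566 → A_before = 10.254 sabins.
Added absorption = 104.3 × 0.88 = 91.784 sabins.
New total A_after = 102.038 sabins.
NR = 10·log₁₀(102.038/10.254) = 10.0 dB.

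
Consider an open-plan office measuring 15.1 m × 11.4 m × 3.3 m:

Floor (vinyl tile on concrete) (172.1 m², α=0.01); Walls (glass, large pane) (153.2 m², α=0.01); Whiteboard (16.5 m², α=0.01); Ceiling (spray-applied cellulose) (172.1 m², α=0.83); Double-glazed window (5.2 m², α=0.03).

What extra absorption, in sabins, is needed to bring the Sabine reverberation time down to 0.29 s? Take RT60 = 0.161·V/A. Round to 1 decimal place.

A₁ = Σ Sᵢαᵢ = 172.1*0.01 + 153.2*0.01 + 16.5*0.01 + 172.1*0.83 + 5.2*0.03 = 146.417 sabins.
For T = 0.29 s, need A₂ = 0.161·V/T = 0.161·568.062/0.29 = 315.372 sabins.
ΔA = A₂ − A₁ = 315.372 − 146.417 = 169.0 sabins.

169.0 sabins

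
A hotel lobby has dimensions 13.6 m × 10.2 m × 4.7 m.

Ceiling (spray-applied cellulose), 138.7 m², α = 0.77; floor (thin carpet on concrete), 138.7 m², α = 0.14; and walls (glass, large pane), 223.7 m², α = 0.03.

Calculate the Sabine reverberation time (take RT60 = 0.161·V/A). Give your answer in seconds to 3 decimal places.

A = Σ Sᵢαᵢ = 138.7×0.77 + 138.7×0.14 + 223.7×0.03 = 132.928 sabins.
Room volume: 651.984 m³.
T = 0.161 V/A = 0.161·651.984/132.928 = 0.790 s.

0.790 seconds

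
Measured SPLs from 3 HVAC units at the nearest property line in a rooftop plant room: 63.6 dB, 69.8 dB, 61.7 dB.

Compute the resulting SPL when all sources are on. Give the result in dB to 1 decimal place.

71.2 dB

Σ 10^(Lᵢ/10) = 1.332e+07.
Back to dB: 10·log₁₀ Σ = 71.2 dB.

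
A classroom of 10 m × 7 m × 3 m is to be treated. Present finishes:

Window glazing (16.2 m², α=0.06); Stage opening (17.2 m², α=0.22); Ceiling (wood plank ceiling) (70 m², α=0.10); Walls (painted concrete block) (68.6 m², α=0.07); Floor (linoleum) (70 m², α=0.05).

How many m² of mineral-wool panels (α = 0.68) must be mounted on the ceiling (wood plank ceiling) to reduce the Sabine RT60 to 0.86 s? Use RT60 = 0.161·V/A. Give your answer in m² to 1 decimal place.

33.2

Equivalent absorption area: A₁ = 16.2*0.06 + 17.2*0.22 + 70*0.10 + 68.6*0.07 + 70*0.05 = 20.058 m².
V = 210 m³. Target absorption A₂ = 0.161 × 210 / 0.86 = 39.314 sabins.
Absorption to add: 39.314 − 20.058 = 19.256 sabins.
Net gain per m²: Δα = 0.68 − 0.10 = 0.58.
Panel area = 19.256 / 0.58 = 33.2 m².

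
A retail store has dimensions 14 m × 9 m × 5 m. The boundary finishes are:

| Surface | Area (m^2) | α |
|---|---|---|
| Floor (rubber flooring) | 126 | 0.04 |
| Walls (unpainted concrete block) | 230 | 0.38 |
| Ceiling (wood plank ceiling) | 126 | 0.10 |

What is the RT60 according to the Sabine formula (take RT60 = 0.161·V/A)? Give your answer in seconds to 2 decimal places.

0.97 sec

Total absorption A = 126·0.04 + 230·0.38 + 126·0.10
  = 5.040 + 87.400 + 12.600 = 105.040 m^2 sabins.
V = 14·9·5 = 630 m³.
T = 0.161 V/A = 0.161·630/105.040 = 0.97 s.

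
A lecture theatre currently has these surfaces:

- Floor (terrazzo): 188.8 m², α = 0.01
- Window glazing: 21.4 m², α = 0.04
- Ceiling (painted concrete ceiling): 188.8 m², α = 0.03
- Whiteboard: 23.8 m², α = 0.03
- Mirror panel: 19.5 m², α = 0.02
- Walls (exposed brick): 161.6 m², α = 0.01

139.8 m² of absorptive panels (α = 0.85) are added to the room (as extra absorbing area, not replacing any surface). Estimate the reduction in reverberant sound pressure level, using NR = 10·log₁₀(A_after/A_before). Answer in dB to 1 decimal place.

10.7 dB

Equivalent absorption area: A_before = 188.8·0.01 + 21.4·0.04 + 188.8·0.03 + 23.8·0.03 + 19.5·0.02 + 161.6·0.01 = 11.128 m².
Added absorption = 139.8 × 0.85 = 118.830 sabins.
A_after = 11.128 + 118.830 = 129.958 sabins.
NR = 10·log₁₀(129.958/11.128) = 10.7 dB.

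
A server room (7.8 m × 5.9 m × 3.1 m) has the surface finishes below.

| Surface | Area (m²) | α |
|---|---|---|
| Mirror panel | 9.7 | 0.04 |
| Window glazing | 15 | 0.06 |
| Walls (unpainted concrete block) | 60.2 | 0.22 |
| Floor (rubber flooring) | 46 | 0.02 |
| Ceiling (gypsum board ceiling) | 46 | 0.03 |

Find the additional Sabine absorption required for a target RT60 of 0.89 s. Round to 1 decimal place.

9.0 sabins

A₁ = Σ Sᵢαᵢ = 9.7×0.04 + 15×0.06 + 60.2×0.22 + 46×0.02 + 46×0.03 = 16.832 sabins.
V = 142.662 m³. Required absorption A₂ = 0.161 × 142.662 / 0.89 = 25.807 sabins.
Additional absorption ΔA = 25.807 − 16.832 = 9.0 sabins.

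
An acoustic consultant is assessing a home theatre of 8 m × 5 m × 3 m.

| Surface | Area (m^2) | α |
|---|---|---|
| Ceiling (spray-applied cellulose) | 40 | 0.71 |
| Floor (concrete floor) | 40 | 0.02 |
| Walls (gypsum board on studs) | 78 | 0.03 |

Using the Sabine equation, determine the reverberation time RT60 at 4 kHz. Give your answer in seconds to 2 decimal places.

0.61 sec

Equivalent absorption area: A = 40*0.71 + 40*0.02 + 78*0.03 = 31.540 m^2.
Volume V = 8 × 5 × 3 = 120 m³.
RT60 = 0.161 · V / A = 0.161 × 120 / 31.540 = 0.61 s.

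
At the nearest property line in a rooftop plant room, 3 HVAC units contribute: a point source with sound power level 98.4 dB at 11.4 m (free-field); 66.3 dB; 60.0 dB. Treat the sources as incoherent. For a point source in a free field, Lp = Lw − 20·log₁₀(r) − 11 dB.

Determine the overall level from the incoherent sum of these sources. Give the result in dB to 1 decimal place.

69.8 dB

Source at 11.4 m: Lp = 98.4 − 20·log₁₀(11.4) − 11 = 66.3 dB.
Converting to relative power and adding: 10^(66.3/10) + 10^(66.3/10) + 10^(60.0/10) = 9.532e+06.
L_total = 10·log₁₀(9.532e+06) = 69.8 dB.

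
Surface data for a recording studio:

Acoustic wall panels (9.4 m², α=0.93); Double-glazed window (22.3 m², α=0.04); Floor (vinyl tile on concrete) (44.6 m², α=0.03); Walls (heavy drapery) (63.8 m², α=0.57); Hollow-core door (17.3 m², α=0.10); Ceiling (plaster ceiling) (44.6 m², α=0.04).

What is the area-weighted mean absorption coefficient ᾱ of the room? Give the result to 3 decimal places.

0.252

Total surface area S = 202.0 m².
Weighted sum Σ Sα = 50.852.
ᾱ = A/S = 0.252.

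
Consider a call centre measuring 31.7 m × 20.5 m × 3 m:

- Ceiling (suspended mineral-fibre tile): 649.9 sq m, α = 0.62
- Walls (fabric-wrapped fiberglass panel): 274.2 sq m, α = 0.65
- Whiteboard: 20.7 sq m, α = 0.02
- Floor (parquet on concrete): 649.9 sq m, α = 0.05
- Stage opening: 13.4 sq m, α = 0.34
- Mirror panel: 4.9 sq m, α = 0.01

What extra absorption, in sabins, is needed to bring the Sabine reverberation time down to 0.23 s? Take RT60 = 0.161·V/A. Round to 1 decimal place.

746.0 sabins

A₁ = Σ Sᵢαᵢ = 649.9*0.62 + 274.2*0.65 + 20.7*0.02 + 649.9*0.05 + 13.4*0.34 + 4.9*0.01 = 618.682 sabins.
Target A₂ = 0.161·1949.55/0.23 = 1364.685 sabins (V = 1949.55 m³).
Shortfall: 1364.685 − 618.682 = 746.0 sabins.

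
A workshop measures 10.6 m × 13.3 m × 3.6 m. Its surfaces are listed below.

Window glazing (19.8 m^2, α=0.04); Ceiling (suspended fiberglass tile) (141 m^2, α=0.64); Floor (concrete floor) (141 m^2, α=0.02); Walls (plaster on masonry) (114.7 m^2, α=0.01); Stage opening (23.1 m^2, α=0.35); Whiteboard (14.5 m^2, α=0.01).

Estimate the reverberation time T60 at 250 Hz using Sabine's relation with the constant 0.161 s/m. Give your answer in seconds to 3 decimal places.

Equivalent absorption area: A = 19.8×0.04 + 141×0.64 + 141×0.02 + 114.7×0.01 + 23.1×0.35 + 14.5×0.01 = 103.229 m^2.
Volume V = 10.6 × 13.3 × 3.6 = 507.528 m³.
Sabine: RT60 = 0.161 × 507.528 / 103.229 = 0.792 s.

0.792 sec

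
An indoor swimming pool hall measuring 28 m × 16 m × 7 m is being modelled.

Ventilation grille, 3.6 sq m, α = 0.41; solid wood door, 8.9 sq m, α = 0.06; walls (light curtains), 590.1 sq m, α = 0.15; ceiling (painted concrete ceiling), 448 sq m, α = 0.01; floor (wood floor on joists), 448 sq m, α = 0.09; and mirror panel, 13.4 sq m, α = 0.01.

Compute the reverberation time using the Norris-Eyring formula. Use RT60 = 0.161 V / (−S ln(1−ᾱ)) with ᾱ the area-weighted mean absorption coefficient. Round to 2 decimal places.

3.56 sec

Total surface area S = 3.6 + 8.9 + 590.1 + 448 + 448 + 13.4 = 1512.0 sq m.
Σ(Sᵢαᵢ) = 3.6·0.41 + 8.9·0.06 + 590.1·0.15 + 448·0.01 + 448·0.09 + 13.4·0.01 = 135.459.
ᾱ = 135.459 / 1512.0 = 0.0896.
Eyring denominator: −S ln(1−ᾱ) = 141.933.
V = 28 × 16 × 7 = 3136 m³.
T = 0.161·V/[−S·ln(1−ᾱ)] = 0.161·3136/141.933 = 3.56 s.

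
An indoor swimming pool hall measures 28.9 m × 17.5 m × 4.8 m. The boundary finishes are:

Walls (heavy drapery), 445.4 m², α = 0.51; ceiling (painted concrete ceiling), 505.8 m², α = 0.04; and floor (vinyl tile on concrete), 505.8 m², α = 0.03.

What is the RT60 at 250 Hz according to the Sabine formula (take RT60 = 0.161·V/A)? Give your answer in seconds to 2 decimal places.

1.49 s

Equivalent absorption area: A = 445.4*0.51 + 505.8*0.04 + 505.8*0.03 = 262.560 m².
V = 28.9·17.5·4.8 = 2427.6 m³.
Sabine: RT60 = 0.161 × 2427.6 / 262.560 = 1.49 s.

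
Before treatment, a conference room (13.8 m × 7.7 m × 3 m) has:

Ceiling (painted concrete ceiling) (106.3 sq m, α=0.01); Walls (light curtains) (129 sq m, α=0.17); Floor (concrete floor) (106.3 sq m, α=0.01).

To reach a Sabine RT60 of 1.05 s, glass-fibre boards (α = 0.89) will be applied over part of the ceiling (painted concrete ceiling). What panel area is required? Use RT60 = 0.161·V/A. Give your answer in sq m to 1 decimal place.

Total absorption A₁ = 106.3×0.01 + 129×0.17 + 106.3×0.01
  = 1.063 + 21.930 + 1.063 = 24.056 sq m sabins.
Required A₂ = 0.161·318.78/1.05 = 48.880 sabins.
ΔA needed = 48.880 − 24.056 = 24.824 sabins.
Each sq m of panel replacing the ceiling (painted concrete ceiling) adds (0.89 − 0.01) = 0.88 sabins.
Panel area = 24.824 / 0.88 = 28.2 sq m.

28.2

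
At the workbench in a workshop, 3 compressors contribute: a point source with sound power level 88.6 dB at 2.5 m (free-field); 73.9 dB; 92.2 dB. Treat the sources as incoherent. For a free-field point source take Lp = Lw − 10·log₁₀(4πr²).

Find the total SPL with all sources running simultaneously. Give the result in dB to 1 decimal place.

92.3 dB

Source at 2.5 m: Lp = 88.6 − 10·log₁₀(4π·2.5²) = 88.6 − 10·log₁₀(78.540) = 69.6 dB.
Sum in the linear (power) domain: Σ 10^(Lᵢ/10) = 10^(69.6/10) + 10^(73.9/10) + 10^(92.2/10) = 1.693e+09.
Combined level = 10 log₁₀(1.693e+09) = 92.3 dB.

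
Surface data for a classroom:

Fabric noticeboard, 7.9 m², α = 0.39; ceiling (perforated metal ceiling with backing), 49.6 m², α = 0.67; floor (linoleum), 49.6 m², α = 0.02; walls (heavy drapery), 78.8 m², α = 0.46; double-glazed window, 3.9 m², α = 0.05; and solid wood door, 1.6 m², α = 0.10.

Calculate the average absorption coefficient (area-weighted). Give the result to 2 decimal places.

0.39

Total surface area S = 191.4 m².
Σ(Sᵢαᵢ) = 7.9×0.39 + 49.6×0.67 + 49.6×0.02 + 78.8×0.46 + 3.9×0.05 + 1.6×0.10 = 73.908.
ᾱ = 73.908 / 191.4 = 0.39.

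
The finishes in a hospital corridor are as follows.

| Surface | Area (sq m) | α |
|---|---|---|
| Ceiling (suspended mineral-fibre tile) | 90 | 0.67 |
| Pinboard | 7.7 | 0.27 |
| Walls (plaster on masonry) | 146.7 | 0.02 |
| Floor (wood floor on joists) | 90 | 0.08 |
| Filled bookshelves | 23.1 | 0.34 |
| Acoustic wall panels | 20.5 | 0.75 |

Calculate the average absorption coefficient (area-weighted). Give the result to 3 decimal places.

S = Σ Sᵢ = 90 + 7.7 + 146.7 + 90 + 23.1 + 20.5 = 378.0 sq m.
Weighted sum Σ Sα = 95.742.
ᾱ = 95.742 / 378.0 = 0.253.

0.253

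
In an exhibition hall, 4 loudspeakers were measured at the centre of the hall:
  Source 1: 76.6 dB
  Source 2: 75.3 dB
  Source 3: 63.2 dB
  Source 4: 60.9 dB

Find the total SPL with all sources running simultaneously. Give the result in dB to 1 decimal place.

Sum in the linear (power) domain: Σ 10^(Lᵢ/10) = 10^(76.6/10) + 10^(75.3/10) + 10^(63.2/10) + 10^(60.9/10) = 8.291e+07.
L_total = 10·log₁₀(8.291e+07) = 79.2 dB.

79.2 dB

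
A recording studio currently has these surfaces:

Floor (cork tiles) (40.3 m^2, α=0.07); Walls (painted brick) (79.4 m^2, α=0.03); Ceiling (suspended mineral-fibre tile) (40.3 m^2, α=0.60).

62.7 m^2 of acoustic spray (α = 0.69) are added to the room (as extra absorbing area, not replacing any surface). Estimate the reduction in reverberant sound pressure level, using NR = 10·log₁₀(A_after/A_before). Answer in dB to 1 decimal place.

Equivalent absorption area: A_before = 40.3*0.07 + 79.4*0.03 + 40.3*0.60 = 29.383 m^2.
Treatment contributes 62.7·0.69 = 43.263 sabins.
New total A_after = 72.646 sabins.
Reduction = 10 log₁₀(A_after/A_before) = 10 log₁₀(2.4724) = 3.9 dB.

3.9 dB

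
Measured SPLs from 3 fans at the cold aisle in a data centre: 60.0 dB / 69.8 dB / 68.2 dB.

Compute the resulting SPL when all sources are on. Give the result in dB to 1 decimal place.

Converting to relative power and adding: 10^(60.0/10) + 10^(69.8/10) + 10^(68.2/10) = 1.716e+07.
Combined level = 10 log₁₀(1.716e+07) = 72.3 dB.

72.3 dB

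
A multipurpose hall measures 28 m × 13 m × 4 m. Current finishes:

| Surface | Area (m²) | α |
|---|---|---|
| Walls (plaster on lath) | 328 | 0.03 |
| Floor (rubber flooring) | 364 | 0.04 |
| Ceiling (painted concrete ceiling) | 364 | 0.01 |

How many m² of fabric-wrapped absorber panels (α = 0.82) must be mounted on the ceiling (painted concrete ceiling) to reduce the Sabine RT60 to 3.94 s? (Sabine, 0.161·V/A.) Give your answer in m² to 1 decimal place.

38.8

Equivalent absorption area: A₁ = 328*0.03 + 364*0.04 + 364*0.01 = 28.040 m².
V = 1456 m³. Target absorption A₂ = 0.161 × 1456 / 3.94 = 59.496 sabins.
ΔA needed = 59.496 − 28.040 = 31.456 sabins.
Each m² of panel replacing the ceiling (painted concrete ceiling) adds (0.82 − 0.01) = 0.81 sabins.
Panel area = 31.456 / 0.81 = 38.8 m².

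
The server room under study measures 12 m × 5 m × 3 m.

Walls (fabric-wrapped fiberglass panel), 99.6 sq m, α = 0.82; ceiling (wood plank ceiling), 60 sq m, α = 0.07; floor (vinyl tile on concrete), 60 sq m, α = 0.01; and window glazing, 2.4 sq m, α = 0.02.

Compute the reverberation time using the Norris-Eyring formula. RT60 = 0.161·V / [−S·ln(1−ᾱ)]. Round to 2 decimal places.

0.26 seconds

S = Σ Sᵢ = 222.0 sq m.
Absorption A = 99.6×0.82 + 60×0.07 + 60×0.01 + 2.4×0.02 = 86.520 sabins.
ᾱ = 86.520 / 222.0 = 0.3897.
−S·ln(1−ᾱ) = −222.0 × ln(1 − 0.3897) = 109.625.
V = 12 × 5 × 3 = 180 m³.
T = 0.161·V/[−S·ln(1−ᾱ)] = 0.161·180/109.625 = 0.26 s.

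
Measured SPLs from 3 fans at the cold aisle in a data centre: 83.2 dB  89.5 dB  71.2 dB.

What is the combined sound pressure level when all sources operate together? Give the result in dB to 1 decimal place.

Converting to relative power and adding: 10^(83.2/10) + 10^(89.5/10) + 10^(71.2/10) = 1.113e+09.
Back to dB: 10·log₁₀ Σ = 90.5 dB.

90.5 dB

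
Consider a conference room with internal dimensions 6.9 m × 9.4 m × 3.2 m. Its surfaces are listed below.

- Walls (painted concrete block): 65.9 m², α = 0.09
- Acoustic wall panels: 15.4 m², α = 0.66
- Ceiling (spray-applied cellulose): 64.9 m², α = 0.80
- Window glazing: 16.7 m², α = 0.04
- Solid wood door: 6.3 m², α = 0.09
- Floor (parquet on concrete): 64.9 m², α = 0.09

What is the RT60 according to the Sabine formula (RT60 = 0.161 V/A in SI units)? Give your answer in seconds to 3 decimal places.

0.445 sec

Equivalent absorption area: A = 65.9·0.09 + 15.4·0.66 + 64.9·0.80 + 16.7·0.04 + 6.3·0.09 + 64.9·0.09 = 75.091 m².
Volume V = 6.9 × 9.4 × 3.2 = 207.552 m³.
RT60 = 0.161 · V / A = 0.161 × 207.552 / 75.091 = 0.445 s.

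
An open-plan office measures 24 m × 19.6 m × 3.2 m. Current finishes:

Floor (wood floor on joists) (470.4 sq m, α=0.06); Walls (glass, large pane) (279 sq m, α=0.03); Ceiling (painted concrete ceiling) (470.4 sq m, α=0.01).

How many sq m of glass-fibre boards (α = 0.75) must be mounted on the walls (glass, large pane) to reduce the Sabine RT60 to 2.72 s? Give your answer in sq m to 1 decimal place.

66.4

Summing Sᵢαᵢ: 28.224 + 8.370 + 4.704 → A₁ = 41.298 sabins.
V = 1505.28 m³. Target absorption A₂ = 0.161 × 1505.28 / 2.72 = 89.099 sabins.
ΔA needed = 89.099 − 41.298 = 47.801 sabins.
Each sq m of panel replacing the walls (glass, large pane) adds (0.75 − 0.03) = 0.72 sabins.
Panel area = 47.801 / 0.72 = 66.4 sq m.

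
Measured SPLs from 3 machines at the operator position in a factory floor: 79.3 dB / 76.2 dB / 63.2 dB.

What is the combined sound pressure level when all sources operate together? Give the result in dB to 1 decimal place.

Σ 10^(Lᵢ/10) = 1.289e+08.
Back to dB: 10·log₁₀ Σ = 81.1 dB.

81.1 dB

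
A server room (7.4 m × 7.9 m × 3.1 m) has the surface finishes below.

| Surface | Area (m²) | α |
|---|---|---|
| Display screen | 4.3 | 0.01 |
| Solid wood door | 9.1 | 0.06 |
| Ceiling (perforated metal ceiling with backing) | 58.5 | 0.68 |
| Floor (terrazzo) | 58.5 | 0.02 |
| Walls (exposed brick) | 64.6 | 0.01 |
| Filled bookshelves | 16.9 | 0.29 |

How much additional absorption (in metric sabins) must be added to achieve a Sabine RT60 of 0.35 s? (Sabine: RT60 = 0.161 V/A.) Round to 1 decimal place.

36.3 sabins

Summing Sᵢαᵢ: 0.043 + 0.546 + 39.780 + 1.170 + 0.646 + 4.901 → A₁ = 47.086 sabins.
For T = 0.35 s, need A₂ = 0.161·V/T = 0.161·181.226/0.35 = 83.364 sabins.
Additional absorption ΔA = 83.364 − 47.086 = 36.3 sabins.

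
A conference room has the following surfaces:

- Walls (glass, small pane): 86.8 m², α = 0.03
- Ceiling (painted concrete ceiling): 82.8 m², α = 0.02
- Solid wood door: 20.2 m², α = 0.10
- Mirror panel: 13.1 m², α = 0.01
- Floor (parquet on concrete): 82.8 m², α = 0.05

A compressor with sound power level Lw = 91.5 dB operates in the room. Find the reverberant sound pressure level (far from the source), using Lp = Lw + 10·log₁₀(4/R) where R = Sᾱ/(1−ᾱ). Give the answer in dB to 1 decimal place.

87.1 dB

A = 10.551 sabins; S = 285.7 m².
ᾱ = 10.551/285.7 = 0.0369; R = Sᾱ/(1−ᾱ) = 10.551/(1−0.0369) = 10.955 m².
Lp = 91.5 + 10·log₁₀(4/10.955) = 91.5 + (-4.38) = 87.1 dB.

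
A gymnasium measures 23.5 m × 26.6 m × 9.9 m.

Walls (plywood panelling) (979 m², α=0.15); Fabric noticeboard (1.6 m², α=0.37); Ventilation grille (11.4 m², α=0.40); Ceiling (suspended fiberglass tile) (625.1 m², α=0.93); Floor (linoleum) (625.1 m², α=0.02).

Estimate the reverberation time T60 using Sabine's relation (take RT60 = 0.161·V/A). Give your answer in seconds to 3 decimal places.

Total absorption A = 979*0.15 + 1.6*0.37 + 11.4*0.40 + 625.1*0.93 + 625.1*0.02
  = 146.850 + 0.592 + 4.560 + 581.343 + 12.502 = 745.847 m² sabins.
Room volume: 6188.49 m³.
Sabine: RT60 = 0.161 × 6188.49 / 745.847 = 1.336 s.

1.336 s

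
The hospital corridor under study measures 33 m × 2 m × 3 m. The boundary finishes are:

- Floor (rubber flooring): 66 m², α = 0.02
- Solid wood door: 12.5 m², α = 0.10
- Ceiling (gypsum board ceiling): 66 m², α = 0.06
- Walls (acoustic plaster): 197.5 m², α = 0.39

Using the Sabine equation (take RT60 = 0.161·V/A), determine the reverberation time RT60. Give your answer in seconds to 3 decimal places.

Equivalent absorption area: A = 66*0.02 + 12.5*0.10 + 66*0.06 + 197.5*0.39 = 83.555 m².
Room volume: 198 m³.
Sabine: RT60 = 0.161 × 198 / 83.555 = 0.382 s.

0.382 seconds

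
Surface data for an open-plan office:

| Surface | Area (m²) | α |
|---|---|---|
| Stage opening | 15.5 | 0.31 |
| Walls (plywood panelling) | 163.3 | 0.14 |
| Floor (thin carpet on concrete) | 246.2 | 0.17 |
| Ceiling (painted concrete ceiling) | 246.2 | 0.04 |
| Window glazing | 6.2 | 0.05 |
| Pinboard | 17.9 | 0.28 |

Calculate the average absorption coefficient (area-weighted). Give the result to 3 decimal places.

Total surface area S = 695.3 m².
A = 15.5×0.31 + 163.3×0.14 + 246.2×0.17 + 246.2×0.04 + 6.2×0.05 + 17.9×0.28 = 84.691 sabins.
ᾱ = 84.691 / 695.3 = 0.122.

0.122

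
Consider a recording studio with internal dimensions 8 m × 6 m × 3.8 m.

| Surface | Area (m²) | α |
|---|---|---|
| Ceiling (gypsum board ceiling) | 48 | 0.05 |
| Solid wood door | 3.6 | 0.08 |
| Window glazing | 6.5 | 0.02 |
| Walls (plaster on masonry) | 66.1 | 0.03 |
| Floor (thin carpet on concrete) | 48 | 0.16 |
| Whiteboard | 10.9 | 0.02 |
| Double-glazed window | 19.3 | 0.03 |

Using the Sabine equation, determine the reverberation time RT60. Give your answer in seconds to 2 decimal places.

2.21 sec

A = Σ Sᵢαᵢ = 48×0.05 + 3.6×0.08 + 6.5×0.02 + 66.1×0.03 + 48×0.16 + 10.9×0.02 + 19.3×0.03 = 13.278 sabins.
V = 8·6·3.8 = 182.4 m³.
Sabine: RT60 = 0.161 × 182.4 / 13.278 = 2.21 s.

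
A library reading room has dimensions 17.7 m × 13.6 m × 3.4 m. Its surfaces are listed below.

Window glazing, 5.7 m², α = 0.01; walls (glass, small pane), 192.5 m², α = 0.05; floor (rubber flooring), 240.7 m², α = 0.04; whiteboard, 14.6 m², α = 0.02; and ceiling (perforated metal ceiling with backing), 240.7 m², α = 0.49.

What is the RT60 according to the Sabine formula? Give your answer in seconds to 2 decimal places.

Summing Sᵢαᵢ: 0.057 + 9.625 + 9.628 + 0.292 + 117.943 → A = 137.545 sabins.
V = 17.7·13.6·3.4 = 818.448 m³.
T = 0.161 V/A = 0.161·818.448/137.545 = 0.96 s.

0.96 seconds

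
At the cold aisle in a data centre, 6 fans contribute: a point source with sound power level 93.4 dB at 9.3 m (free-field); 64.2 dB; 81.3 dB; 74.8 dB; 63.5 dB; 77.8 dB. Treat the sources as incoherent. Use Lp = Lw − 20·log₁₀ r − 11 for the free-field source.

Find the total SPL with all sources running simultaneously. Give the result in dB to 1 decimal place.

Source at 9.3 m: Lp = 93.4 − 20·log₁₀(9.3) − 11 = 63.0 dB.
Converting to relative power and adding: 10^(63.0/10) + 10^(64.2/10) + 10^(81.3/10) + 10^(74.8/10) + 10^(63.5/10) + 10^(77.8/10) = 2.322e+08.
Back to dB: 10·log₁₀ Σ = 83.7 dB.

83.7 dB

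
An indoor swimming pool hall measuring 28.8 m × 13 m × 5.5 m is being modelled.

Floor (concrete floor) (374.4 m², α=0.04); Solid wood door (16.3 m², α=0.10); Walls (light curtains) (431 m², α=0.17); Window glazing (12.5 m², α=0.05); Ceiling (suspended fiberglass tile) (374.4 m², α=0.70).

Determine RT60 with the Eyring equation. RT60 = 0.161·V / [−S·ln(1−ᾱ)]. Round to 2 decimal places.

0.80 sec

Total surface area S = 374.4 + 16.3 + 431 + 12.5 + 374.4 = 1208.6 m².
Σ(Sᵢαᵢ) = 374.4×0.04 + 16.3×0.10 + 431×0.17 + 12.5×0.05 + 374.4×0.70 = 352.581.
ᾱ = 352.581 / 1208.6 = 0.2917.
Eyring denominator: −S ln(1−ᾱ) = 416.831.
V = 28.8 × 13 × 5.5 = 2059.2 m³.
RT60 = 0.161 × 2059.2 / 416.831 = 0.80 s.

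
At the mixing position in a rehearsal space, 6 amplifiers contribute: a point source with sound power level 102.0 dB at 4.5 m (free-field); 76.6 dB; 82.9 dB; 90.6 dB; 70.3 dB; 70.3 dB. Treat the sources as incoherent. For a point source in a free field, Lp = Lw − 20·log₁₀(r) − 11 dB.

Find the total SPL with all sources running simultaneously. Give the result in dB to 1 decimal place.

Source at 4.5 m: Lp = 102.0 − 20·log₁₀(4.5) − 11 = 77.9 dB.
Sum in the linear (power) domain: Σ 10^(Lᵢ/10) = 10^(77.9/10) + 10^(76.6/10) + 10^(82.9/10) + 10^(90.6/10) + 10^(70.3/10) + 10^(70.3/10) = 1.472e+09.
Back to dB: 10·log₁₀ Σ = 91.7 dB.

91.7 dB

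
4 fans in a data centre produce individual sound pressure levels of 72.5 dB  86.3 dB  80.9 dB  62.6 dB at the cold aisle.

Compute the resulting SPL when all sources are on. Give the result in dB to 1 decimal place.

Converting to relative power and adding: 10^(72.5/10) + 10^(86.3/10) + 10^(80.9/10) + 10^(62.6/10) = 5.692e+08.
L_total = 10·log₁₀(5.692e+08) = 87.6 dB.

87.6 dB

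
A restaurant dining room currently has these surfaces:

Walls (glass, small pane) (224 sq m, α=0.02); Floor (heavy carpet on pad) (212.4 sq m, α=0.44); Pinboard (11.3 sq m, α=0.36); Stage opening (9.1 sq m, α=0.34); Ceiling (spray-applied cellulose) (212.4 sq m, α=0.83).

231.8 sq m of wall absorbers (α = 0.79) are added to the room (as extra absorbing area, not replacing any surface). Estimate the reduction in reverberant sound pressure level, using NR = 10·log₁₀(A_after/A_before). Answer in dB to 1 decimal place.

Equivalent absorption area: A_before = 224*0.02 + 212.4*0.44 + 11.3*0.36 + 9.1*0.34 + 212.4*0.83 = 281.390 sq m.
Added absorption = 231.8 × 0.79 = 183.122 sabins.
New total A_after = 464.512 sabins.
NR = 10·log₁₀(464.512/281.390) = 2.2 dB.

2.2 dB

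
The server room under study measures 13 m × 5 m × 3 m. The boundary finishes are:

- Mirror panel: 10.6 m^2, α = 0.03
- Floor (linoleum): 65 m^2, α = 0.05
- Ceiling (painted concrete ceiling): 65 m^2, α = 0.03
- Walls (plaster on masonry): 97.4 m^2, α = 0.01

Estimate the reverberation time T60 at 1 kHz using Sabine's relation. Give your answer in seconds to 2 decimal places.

Equivalent absorption area: A = 10.6×0.03 + 65×0.05 + 65×0.03 + 97.4×0.01 = 6.492 m^2.
Volume V = 13 × 5 × 3 = 195 m³.
T = 0.161 V/A = 0.161·195/6.492 = 4.84 s.

4.84 s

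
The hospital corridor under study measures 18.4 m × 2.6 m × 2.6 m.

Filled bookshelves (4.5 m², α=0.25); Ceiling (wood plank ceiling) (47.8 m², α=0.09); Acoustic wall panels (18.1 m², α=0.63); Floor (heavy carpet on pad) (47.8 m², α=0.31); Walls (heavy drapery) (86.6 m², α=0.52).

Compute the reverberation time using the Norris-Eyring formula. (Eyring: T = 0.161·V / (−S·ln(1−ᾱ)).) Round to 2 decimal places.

Total surface area S = 4.5 + 47.8 + 18.1 + 47.8 + 86.6 = 204.8 m².
Absorption A = 4.5×0.25 + 47.8×0.09 + 18.1×0.63 + 47.8×0.31 + 86.6×0.52 = 76.680 sabins.
ᾱ = 76.680 / 204.8 = 0.3744.
Eyring denominator: −S ln(1−ᾱ) = 96.060.
V = 18.4 × 2.6 × 2.6 = 124.384 m³.
T = 0.161·V/[−S·ln(1−ᾱ)] = 0.161·124.384/96.060 = 0.21 s.

0.21 s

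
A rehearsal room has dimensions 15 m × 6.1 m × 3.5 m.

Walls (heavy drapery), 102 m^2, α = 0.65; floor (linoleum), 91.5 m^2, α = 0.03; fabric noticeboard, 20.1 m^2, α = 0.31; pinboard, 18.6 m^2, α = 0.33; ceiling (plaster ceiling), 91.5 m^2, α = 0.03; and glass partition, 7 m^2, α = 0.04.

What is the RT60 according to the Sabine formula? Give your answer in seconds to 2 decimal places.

0.61 sec

Equivalent absorption area: A = 102*0.65 + 91.5*0.03 + 20.1*0.31 + 18.6*0.33 + 91.5*0.03 + 7*0.04 = 84.439 m^2.
Volume V = 15 × 6.1 × 3.5 = 320.25 m³.
T = 0.161 V/A = 0.161·320.25/84.439 = 0.61 s.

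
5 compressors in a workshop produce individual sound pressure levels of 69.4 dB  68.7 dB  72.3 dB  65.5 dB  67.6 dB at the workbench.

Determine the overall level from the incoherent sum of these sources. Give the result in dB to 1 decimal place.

Σ 10^(Lᵢ/10) = 4.241e+07.
L_total = 10·log₁₀(4.241e+07) = 76.3 dB.

76.3 dB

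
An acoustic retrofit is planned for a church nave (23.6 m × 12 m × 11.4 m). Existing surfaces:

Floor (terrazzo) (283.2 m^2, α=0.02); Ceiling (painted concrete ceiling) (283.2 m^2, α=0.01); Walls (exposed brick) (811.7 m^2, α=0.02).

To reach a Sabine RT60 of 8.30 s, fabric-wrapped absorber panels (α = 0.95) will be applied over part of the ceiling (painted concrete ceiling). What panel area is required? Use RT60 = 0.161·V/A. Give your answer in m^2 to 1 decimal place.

Equivalent absorption area: A₁ = 283.2*0.02 + 283.2*0.01 + 811.7*0.02 = 24.730 m^2.
Required A₂ = 0.161·3228.48/8.30 = 62.625 sabins.
ΔA needed = 62.625 − 24.730 = 37.895 sabins.
Each m^2 of panel replacing the ceiling (painted concrete ceiling) adds (0.95 − 0.01) = 0.94 sabins.
Area = ΔA/Δα = 37.895/0.94 = 40.3 m^2.

40.3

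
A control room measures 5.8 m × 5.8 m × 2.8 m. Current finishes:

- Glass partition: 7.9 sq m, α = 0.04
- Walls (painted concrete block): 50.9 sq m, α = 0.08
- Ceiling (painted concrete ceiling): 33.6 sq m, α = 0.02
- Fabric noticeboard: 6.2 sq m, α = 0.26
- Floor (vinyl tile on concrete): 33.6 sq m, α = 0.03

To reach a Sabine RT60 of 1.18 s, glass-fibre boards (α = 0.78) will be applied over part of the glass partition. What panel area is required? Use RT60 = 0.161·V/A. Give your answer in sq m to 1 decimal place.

Summing Sᵢαᵢ: 0.316 + 4.072 + 0.672 + 1.612 + 1.008 → A₁ = 7.680 sabins.
Required A₂ = 0.161·94.192/1.18 = 12.852 sabins.
ΔA needed = 12.852 − 7.680 = 5.172 sabins.
Each sq m of panel replacing the glass partition adds (0.78 − 0.04) = 0.74 sabins.
Panel area = 5.172 / 0.74 = 7.0 sq m.

7.0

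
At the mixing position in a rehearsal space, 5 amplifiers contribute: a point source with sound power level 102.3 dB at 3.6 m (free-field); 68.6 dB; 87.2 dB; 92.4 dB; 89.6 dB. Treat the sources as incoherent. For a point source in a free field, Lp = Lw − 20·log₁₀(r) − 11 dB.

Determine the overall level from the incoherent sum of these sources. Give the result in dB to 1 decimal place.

Source at 3.6 m: Lp = 102.3 − 20·log₁₀(3.6) − 11 = 80.2 dB.
Sum in the linear (power) domain: Σ 10^(Lᵢ/10) = 10^(80.2/10) + 10^(68.6/10) + 10^(87.2/10) + 10^(92.4/10) + 10^(89.6/10) = 3.287e+09.
Back to dB: 10·log₁₀ Σ = 95.2 dB.

95.2 dB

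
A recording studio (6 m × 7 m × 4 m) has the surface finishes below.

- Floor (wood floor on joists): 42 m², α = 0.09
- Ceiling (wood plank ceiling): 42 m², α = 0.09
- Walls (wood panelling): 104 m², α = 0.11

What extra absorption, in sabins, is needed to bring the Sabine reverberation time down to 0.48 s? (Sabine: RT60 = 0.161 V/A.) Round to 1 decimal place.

Summing Sᵢαᵢ: 3.780 + 3.780 + 11.440 → A₁ = 19.000 sabins.
V = 168 m³. Required absorption A₂ = 0.161 × 168 / 0.48 = 56.350 sabins.
Shortfall: 56.350 − 19.000 = 37.4 sabins.

37.4 sabins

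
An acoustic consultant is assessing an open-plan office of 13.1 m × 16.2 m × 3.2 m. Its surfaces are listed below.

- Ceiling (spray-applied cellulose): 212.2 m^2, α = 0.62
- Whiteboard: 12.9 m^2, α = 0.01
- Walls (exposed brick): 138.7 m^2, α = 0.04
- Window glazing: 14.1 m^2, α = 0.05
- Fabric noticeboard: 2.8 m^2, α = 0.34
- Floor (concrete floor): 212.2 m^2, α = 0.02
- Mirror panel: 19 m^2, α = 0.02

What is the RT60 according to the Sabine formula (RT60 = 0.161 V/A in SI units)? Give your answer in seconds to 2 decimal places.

0.76 seconds

Summing Sᵢαᵢ: 131.564 + 0.129 + 5.548 + 0.705 + 0.952 + 4.244 + 0.380 → A = 143.522 sabins.
Room volume: 679.104 m³.
RT60 = 0.161 · V / A = 0.161 × 679.104 / 143.522 = 0.76 s.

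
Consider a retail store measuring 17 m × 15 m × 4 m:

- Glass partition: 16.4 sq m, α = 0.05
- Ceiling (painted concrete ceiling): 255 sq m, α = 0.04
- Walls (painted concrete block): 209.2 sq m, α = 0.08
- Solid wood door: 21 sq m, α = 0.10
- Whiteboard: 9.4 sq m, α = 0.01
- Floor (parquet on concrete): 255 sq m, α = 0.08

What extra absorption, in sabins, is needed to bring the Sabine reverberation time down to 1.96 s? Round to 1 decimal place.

A₁ = Σ Sᵢαᵢ = 16.4×0.05 + 255×0.04 + 209.2×0.08 + 21×0.10 + 9.4×0.01 + 255×0.08 = 50.350 sabins.
V = 1020 m³. Required absorption A₂ = 0.161 × 1020 / 1.96 = 83.786 sabins.
Additional absorption ΔA = 83.786 − 50.350 = 33.4 sabins.

33.4 sabins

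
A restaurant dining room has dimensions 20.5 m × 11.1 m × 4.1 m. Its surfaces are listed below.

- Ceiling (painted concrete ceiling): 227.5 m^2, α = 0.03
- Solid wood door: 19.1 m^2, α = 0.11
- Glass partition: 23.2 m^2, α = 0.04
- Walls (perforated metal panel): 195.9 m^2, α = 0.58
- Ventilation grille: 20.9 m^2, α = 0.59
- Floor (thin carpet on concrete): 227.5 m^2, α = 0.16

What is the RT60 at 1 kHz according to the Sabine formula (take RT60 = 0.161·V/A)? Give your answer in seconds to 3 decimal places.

0.872 sec

Equivalent absorption area: A = 227.5·0.03 + 19.1·0.11 + 23.2·0.04 + 195.9·0.58 + 20.9·0.59 + 227.5·0.16 = 172.207 m^2.
Volume V = 20.5 × 11.1 × 4.1 = 932.955 m³.
Sabine: RT60 = 0.161 × 932.955 / 172.207 = 0.872 s.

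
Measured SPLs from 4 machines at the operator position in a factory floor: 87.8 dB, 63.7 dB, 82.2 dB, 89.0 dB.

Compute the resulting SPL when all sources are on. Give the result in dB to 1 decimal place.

91.9 dB

Σ 10^(Lᵢ/10) = 1.565e+09.
Combined level = 10 log₁₀(1.565e+09) = 91.9 dB.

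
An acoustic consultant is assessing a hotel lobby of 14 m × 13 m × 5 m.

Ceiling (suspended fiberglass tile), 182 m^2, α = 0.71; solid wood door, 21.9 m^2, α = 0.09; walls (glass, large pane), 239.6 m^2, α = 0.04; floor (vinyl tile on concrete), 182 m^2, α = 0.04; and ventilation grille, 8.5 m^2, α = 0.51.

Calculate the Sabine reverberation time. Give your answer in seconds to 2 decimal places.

0.96 s

Equivalent absorption area: A = 182×0.71 + 21.9×0.09 + 239.6×0.04 + 182×0.04 + 8.5×0.51 = 152.390 m^2.
V = 14·13·5 = 910 m³.
RT60 = 0.161 · V / A = 0.161 × 910 / 152.390 = 0.96 s.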